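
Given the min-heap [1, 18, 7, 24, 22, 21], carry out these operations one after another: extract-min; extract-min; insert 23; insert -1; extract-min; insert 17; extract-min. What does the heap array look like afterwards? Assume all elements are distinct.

[18, 22, 21, 24, 23]

extract-min → returns 1:
  remove root 1; move last element 21 to root → [21, 18, 7, 24, 22]
  21 vs smaller child 7 at index 2, swap → [7, 18, 21, 24, 22]
extract-min → returns 7:
  remove root 7; move last element 22 to root → [22, 18, 21, 24]
  22 vs smaller child 18 at index 1, swap → [18, 22, 21, 24]
insert 23:
  append 23 at index 4 → [18, 22, 21, 24, 23] (no swap needed)
insert -1:
  append -1 at index 5 → [18, 22, 21, 24, 23, -1]
  -1 < parent 21 at index 2, swap → [18, 22, -1, 24, 23, 21]
  -1 < parent 18 at index 0, swap → [-1, 22, 18, 24, 23, 21]
extract-min → returns -1:
  remove root -1; move last element 21 to root → [21, 22, 18, 24, 23]
  21 vs smaller child 18 at index 2, swap → [18, 22, 21, 24, 23]
insert 17:
  append 17 at index 5 → [18, 22, 21, 24, 23, 17]
  17 < parent 21 at index 2, swap → [18, 22, 17, 24, 23, 21]
  17 < parent 18 at index 0, swap → [17, 22, 18, 24, 23, 21]
extract-min → returns 17:
  remove root 17; move last element 21 to root → [21, 22, 18, 24, 23]
  21 vs smaller child 18 at index 2, swap → [18, 22, 21, 24, 23]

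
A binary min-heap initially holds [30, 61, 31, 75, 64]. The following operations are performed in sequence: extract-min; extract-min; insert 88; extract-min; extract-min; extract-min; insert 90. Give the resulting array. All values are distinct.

[88, 90]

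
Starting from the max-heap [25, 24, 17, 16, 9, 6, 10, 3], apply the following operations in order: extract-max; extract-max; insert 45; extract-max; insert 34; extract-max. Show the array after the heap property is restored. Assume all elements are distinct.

extract-max → returns 25:
  remove root 25; move last element 3 to root → [3, 24, 17, 16, 9, 6, 10]
  3 vs larger child 24 at index 1, swap → [24, 3, 17, 16, 9, 6, 10]
  3 vs larger child 16 at index 3, swap → [24, 16, 17, 3, 9, 6, 10]
extract-max → returns 24:
  remove root 24; move last element 10 to root → [10, 16, 17, 3, 9, 6]
  10 vs larger child 17 at index 2, swap → [17, 16, 10, 3, 9, 6]
insert 45:
  append 45 at index 6 → [17, 16, 10, 3, 9, 6, 45]
  45 > parent 10 at index 2, swap → [17, 16, 45, 3, 9, 6, 10]
  45 > parent 17 at index 0, swap → [45, 16, 17, 3, 9, 6, 10]
extract-max → returns 45:
  remove root 45; move last element 10 to root → [10, 16, 17, 3, 9, 6]
  10 vs larger child 17 at index 2, swap → [17, 16, 10, 3, 9, 6]
insert 34:
  append 34 at index 6 → [17, 16, 10, 3, 9, 6, 34]
  34 > parent 10 at index 2, swap → [17, 16, 34, 3, 9, 6, 10]
  34 > parent 17 at index 0, swap → [34, 16, 17, 3, 9, 6, 10]
extract-max → returns 34:
  remove root 34; move last element 10 to root → [10, 16, 17, 3, 9, 6]
  10 vs larger child 17 at index 2, swap → [17, 16, 10, 3, 9, 6]

[17, 16, 10, 3, 9, 6]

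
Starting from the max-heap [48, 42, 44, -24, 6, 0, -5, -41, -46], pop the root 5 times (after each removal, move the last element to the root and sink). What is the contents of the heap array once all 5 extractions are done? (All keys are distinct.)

[-5, -24, -46, -41]

extract-max #1 returns 48:
  remove root 48; move last element -46 to root → [-46, 42, 44, -24, 6, 0, -5, -41]
  -46 vs larger child 44 at index 2, swap → [44, 42, -46, -24, 6, 0, -5, -41]
  -46 vs larger child 0 at index 5, swap → [44, 42, 0, -24, 6, -46, -5, -41]
extract-max #2 returns 44:
  remove root 44; move last element -41 to root → [-41, 42, 0, -24, 6, -46, -5]
  -41 vs larger child 42 at index 1, swap → [42, -41, 0, -24, 6, -46, -5]
  -41 vs larger child 6 at index 4, swap → [42, 6, 0, -24, -41, -46, -5]
extract-max #3 returns 42:
  remove root 42; move last element -5 to root → [-5, 6, 0, -24, -41, -46]
  -5 vs larger child 6 at index 1, swap → [6, -5, 0, -24, -41, -46]
extract-max #4 returns 6:
  remove root 6; move last element -46 to root → [-46, -5, 0, -24, -41]
  -46 vs larger child 0 at index 2, swap → [0, -5, -46, -24, -41]
extract-max #5 returns 0:
  remove root 0; move last element -41 to root → [-41, -5, -46, -24]
  -41 vs larger child -5 at index 1, swap → [-5, -41, -46, -24]
  -41 vs only child -24 at index 3, swap → [-5, -24, -46, -41]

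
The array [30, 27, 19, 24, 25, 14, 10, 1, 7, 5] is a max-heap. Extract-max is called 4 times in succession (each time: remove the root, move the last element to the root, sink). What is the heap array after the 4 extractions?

extract-max #1 returns 30:
  remove root 30; move last element 5 to root → [5, 27, 19, 24, 25, 14, 10, 1, 7]
  5 vs larger child 27 at index 1, swap → [27, 5, 19, 24, 25, 14, 10, 1, 7]
  5 vs larger child 25 at index 4, swap → [27, 25, 19, 24, 5, 14, 10, 1, 7]
extract-max #2 returns 27:
  remove root 27; move last element 7 to root → [7, 25, 19, 24, 5, 14, 10, 1]
  7 vs larger child 25 at index 1, swap → [25, 7, 19, 24, 5, 14, 10, 1]
  7 vs larger child 24 at index 3, swap → [25, 24, 19, 7, 5, 14, 10, 1]
extract-max #3 returns 25:
  remove root 25; move last element 1 to root → [1, 24, 19, 7, 5, 14, 10]
  1 vs larger child 24 at index 1, swap → [24, 1, 19, 7, 5, 14, 10]
  1 vs larger child 7 at index 3, swap → [24, 7, 19, 1, 5, 14, 10]
extract-max #4 returns 24:
  remove root 24; move last element 10 to root → [10, 7, 19, 1, 5, 14]
  10 vs larger child 19 at index 2, swap → [19, 7, 10, 1, 5, 14]
  10 vs only child 14 at index 5, swap → [19, 7, 14, 1, 5, 10]

[19, 7, 14, 1, 5, 10]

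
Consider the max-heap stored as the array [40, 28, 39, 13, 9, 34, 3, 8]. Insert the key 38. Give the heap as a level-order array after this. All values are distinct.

[40, 38, 39, 28, 9, 34, 3, 8, 13]

append 38 at index 8 → [40, 28, 39, 13, 9, 34, 3, 8, 38]
38 > parent 13 at index 3, swap → [40, 28, 39, 38, 9, 34, 3, 8, 13]
38 > parent 28 at index 1, swap → [40, 38, 39, 28, 9, 34, 3, 8, 13]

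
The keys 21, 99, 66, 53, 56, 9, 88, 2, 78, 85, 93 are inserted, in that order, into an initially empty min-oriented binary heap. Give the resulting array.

Insert 21:
  append 21 at index 0 → [21] (no swap needed)
Insert 99:
  append 99 at index 1 → [21, 99] (no swap needed)
Insert 66:
  append 66 at index 2 → [21, 99, 66] (no swap needed)
Insert 53:
  append 53 at index 3 → [21, 99, 66, 53]
  53 < parent 99 at index 1, swap → [21, 53, 66, 99]
Insert 56:
  append 56 at index 4 → [21, 53, 66, 99, 56] (no swap needed)
Insert 9:
  append 9 at index 5 → [21, 53, 66, 99, 56, 9]
  9 < parent 66 at index 2, swap → [21, 53, 9, 99, 56, 66]
  9 < parent 21 at index 0, swap → [9, 53, 21, 99, 56, 66]
Insert 88:
  append 88 at index 6 → [9, 53, 21, 99, 56, 66, 88] (no swap needed)
Insert 2:
  append 2 at index 7 → [9, 53, 21, 99, 56, 66, 88, 2]
  2 < parent 99 at index 3, swap → [9, 53, 21, 2, 56, 66, 88, 99]
  2 < parent 53 at index 1, swap → [9, 2, 21, 53, 56, 66, 88, 99]
  2 < parent 9 at index 0, swap → [2, 9, 21, 53, 56, 66, 88, 99]
Insert 78:
  append 78 at index 8 → [2, 9, 21, 53, 56, 66, 88, 99, 78] (no swap needed)
Insert 85:
  append 85 at index 9 → [2, 9, 21, 53, 56, 66, 88, 99, 78, 85] (no swap needed)
Insert 93:
  append 93 at index 10 → [2, 9, 21, 53, 56, 66, 88, 99, 78, 85, 93] (no swap needed)

[2, 9, 21, 53, 56, 66, 88, 99, 78, 85, 93]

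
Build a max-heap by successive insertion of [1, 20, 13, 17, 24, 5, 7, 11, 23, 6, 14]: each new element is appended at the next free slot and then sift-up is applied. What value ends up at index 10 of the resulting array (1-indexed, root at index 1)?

6

Insert 1:
  append 1 at index 1 → [1] (no swap needed)
Insert 20:
  append 20 at index 2 → [1, 20]
  20 > parent 1 at index 1, swap → [20, 1]
Insert 13:
  append 13 at index 3 → [20, 1, 13] (no swap needed)
Insert 17:
  append 17 at index 4 → [20, 1, 13, 17]
  17 > parent 1 at index 2, swap → [20, 17, 13, 1]
Insert 24:
  append 24 at index 5 → [20, 17, 13, 1, 24]
  24 > parent 17 at index 2, swap → [20, 24, 13, 1, 17]
  24 > parent 20 at index 1, swap → [24, 20, 13, 1, 17]
Insert 5:
  append 5 at index 6 → [24, 20, 13, 1, 17, 5] (no swap needed)
Insert 7:
  append 7 at index 7 → [24, 20, 13, 1, 17, 5, 7] (no swap needed)
Insert 11:
  append 11 at index 8 → [24, 20, 13, 1, 17, 5, 7, 11]
  11 > parent 1 at index 4, swap → [24, 20, 13, 11, 17, 5, 7, 1]
Insert 23:
  append 23 at index 9 → [24, 20, 13, 11, 17, 5, 7, 1, 23]
  23 > parent 11 at index 4, swap → [24, 20, 13, 23, 17, 5, 7, 1, 11]
  23 > parent 20 at index 2, swap → [24, 23, 13, 20, 17, 5, 7, 1, 11]
Insert 6:
  append 6 at index 10 → [24, 23, 13, 20, 17, 5, 7, 1, 11, 6] (no swap needed)
Insert 14:
  append 14 at index 11 → [24, 23, 13, 20, 17, 5, 7, 1, 11, 6, 14] (no swap needed)
resulting array: [24, 23, 13, 20, 17, 5, 7, 1, 11, 6, 14]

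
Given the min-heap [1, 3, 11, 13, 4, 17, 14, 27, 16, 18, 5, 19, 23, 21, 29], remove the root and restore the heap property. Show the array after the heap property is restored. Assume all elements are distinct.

[3, 4, 11, 13, 5, 17, 14, 27, 16, 18, 29, 19, 23, 21]

remove root 1; move last element 29 to root → [29, 3, 11, 13, 4, 17, 14, 27, 16, 18, 5, 19, 23, 21]
29 vs smaller child 3 at index 1, swap → [3, 29, 11, 13, 4, 17, 14, 27, 16, 18, 5, 19, 23, 21]
29 vs smaller child 4 at index 4, swap → [3, 4, 11, 13, 29, 17, 14, 27, 16, 18, 5, 19, 23, 21]
29 vs smaller child 5 at index 10, swap → [3, 4, 11, 13, 5, 17, 14, 27, 16, 18, 29, 19, 23, 21]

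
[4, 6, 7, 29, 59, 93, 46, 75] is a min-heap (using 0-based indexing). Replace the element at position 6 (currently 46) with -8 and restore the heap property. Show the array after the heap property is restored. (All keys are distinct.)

[-8, 6, 4, 29, 59, 93, 7, 75]

set index 6 from 46 to -8 → [4, 6, 7, 29, 59, 93, -8, 75]
-8 < parent 7 at index 2, swap → [4, 6, -8, 29, 59, 93, 7, 75]
-8 < parent 4 at index 0, swap → [-8, 6, 4, 29, 59, 93, 7, 75]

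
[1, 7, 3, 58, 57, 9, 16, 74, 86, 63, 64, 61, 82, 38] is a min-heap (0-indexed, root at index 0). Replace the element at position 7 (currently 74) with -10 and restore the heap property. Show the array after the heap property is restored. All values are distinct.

set index 7 from 74 to -10 → [1, 7, 3, 58, 57, 9, 16, -10, 86, 63, 64, 61, 82, 38]
-10 < parent 58 at index 3, swap → [1, 7, 3, -10, 57, 9, 16, 58, 86, 63, 64, 61, 82, 38]
-10 < parent 7 at index 1, swap → [1, -10, 3, 7, 57, 9, 16, 58, 86, 63, 64, 61, 82, 38]
-10 < parent 1 at index 0, swap → [-10, 1, 3, 7, 57, 9, 16, 58, 86, 63, 64, 61, 82, 38]

[-10, 1, 3, 7, 57, 9, 16, 58, 86, 63, 64, 61, 82, 38]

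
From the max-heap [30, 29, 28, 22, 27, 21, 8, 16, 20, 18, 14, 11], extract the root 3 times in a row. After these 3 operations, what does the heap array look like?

[27, 22, 21, 20, 18, 14, 8, 16, 11]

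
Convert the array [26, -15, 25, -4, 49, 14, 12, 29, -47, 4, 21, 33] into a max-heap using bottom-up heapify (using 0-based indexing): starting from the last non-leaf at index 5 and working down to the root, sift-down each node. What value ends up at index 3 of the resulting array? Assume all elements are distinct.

sift down from index 5:
  14 vs only child 33 at index 11, swap → [26, -15, 25, -4, 49, 33, 12, 29, -47, 4, 21, 14]
sift down from index 4: already satisfies heap property
sift down from index 3:
  -4 vs larger child 29 at index 7, swap → [26, -15, 25, 29, 49, 33, 12, -4, -47, 4, 21, 14]
sift down from index 2:
  25 vs larger child 33 at index 5, swap → [26, -15, 33, 29, 49, 25, 12, -4, -47, 4, 21, 14]
sift down from index 1:
  -15 vs larger child 49 at index 4, swap → [26, 49, 33, 29, -15, 25, 12, -4, -47, 4, 21, 14]
  -15 vs larger child 21 at index 10, swap → [26, 49, 33, 29, 21, 25, 12, -4, -47, 4, -15, 14]
sift down from index 0:
  26 vs larger child 49 at index 1, swap → [49, 26, 33, 29, 21, 25, 12, -4, -47, 4, -15, 14]
  26 vs larger child 29 at index 3, swap → [49, 29, 33, 26, 21, 25, 12, -4, -47, 4, -15, 14]
resulting array: [49, 29, 33, 26, 21, 25, 12, -4, -47, 4, -15, 14]

26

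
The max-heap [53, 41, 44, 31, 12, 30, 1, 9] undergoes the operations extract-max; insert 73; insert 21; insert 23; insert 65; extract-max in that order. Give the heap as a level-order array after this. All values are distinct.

extract-max → returns 53:
  remove root 53; move last element 9 to root → [9, 41, 44, 31, 12, 30, 1]
  9 vs larger child 44 at index 2, swap → [44, 41, 9, 31, 12, 30, 1]
  9 vs larger child 30 at index 5, swap → [44, 41, 30, 31, 12, 9, 1]
insert 73:
  append 73 at index 7 → [44, 41, 30, 31, 12, 9, 1, 73]
  73 > parent 31 at index 3, swap → [44, 41, 30, 73, 12, 9, 1, 31]
  73 > parent 41 at index 1, swap → [44, 73, 30, 41, 12, 9, 1, 31]
  73 > parent 44 at index 0, swap → [73, 44, 30, 41, 12, 9, 1, 31]
insert 21:
  append 21 at index 8 → [73, 44, 30, 41, 12, 9, 1, 31, 21] (no swap needed)
insert 23:
  append 23 at index 9 → [73, 44, 30, 41, 12, 9, 1, 31, 21, 23]
  23 > parent 12 at index 4, swap → [73, 44, 30, 41, 23, 9, 1, 31, 21, 12]
insert 65:
  append 65 at index 10 → [73, 44, 30, 41, 23, 9, 1, 31, 21, 12, 65]
  65 > parent 23 at index 4, swap → [73, 44, 30, 41, 65, 9, 1, 31, 21, 12, 23]
  65 > parent 44 at index 1, swap → [73, 65, 30, 41, 44, 9, 1, 31, 21, 12, 23]
extract-max → returns 73:
  remove root 73; move last element 23 to root → [23, 65, 30, 41, 44, 9, 1, 31, 21, 12]
  23 vs larger child 65 at index 1, swap → [65, 23, 30, 41, 44, 9, 1, 31, 21, 12]
  23 vs larger child 44 at index 4, swap → [65, 44, 30, 41, 23, 9, 1, 31, 21, 12]

[65, 44, 30, 41, 23, 9, 1, 31, 21, 12]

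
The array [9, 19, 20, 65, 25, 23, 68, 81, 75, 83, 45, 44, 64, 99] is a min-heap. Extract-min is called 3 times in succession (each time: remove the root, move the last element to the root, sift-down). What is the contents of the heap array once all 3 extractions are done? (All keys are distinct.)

[23, 25, 44, 65, 45, 64, 68, 81, 75, 83, 99]

extract-min #1 returns 9:
  remove root 9; move last element 99 to root → [99, 19, 20, 65, 25, 23, 68, 81, 75, 83, 45, 44, 64]
  99 vs smaller child 19 at index 1, swap → [19, 99, 20, 65, 25, 23, 68, 81, 75, 83, 45, 44, 64]
  99 vs smaller child 25 at index 4, swap → [19, 25, 20, 65, 99, 23, 68, 81, 75, 83, 45, 44, 64]
  99 vs smaller child 45 at index 10, swap → [19, 25, 20, 65, 45, 23, 68, 81, 75, 83, 99, 44, 64]
extract-min #2 returns 19:
  remove root 19; move last element 64 to root → [64, 25, 20, 65, 45, 23, 68, 81, 75, 83, 99, 44]
  64 vs smaller child 20 at index 2, swap → [20, 25, 64, 65, 45, 23, 68, 81, 75, 83, 99, 44]
  64 vs smaller child 23 at index 5, swap → [20, 25, 23, 65, 45, 64, 68, 81, 75, 83, 99, 44]
  64 vs only child 44 at index 11, swap → [20, 25, 23, 65, 45, 44, 68, 81, 75, 83, 99, 64]
extract-min #3 returns 20:
  remove root 20; move last element 64 to root → [64, 25, 23, 65, 45, 44, 68, 81, 75, 83, 99]
  64 vs smaller child 23 at index 2, swap → [23, 25, 64, 65, 45, 44, 68, 81, 75, 83, 99]
  64 vs smaller child 44 at index 5, swap → [23, 25, 44, 65, 45, 64, 68, 81, 75, 83, 99]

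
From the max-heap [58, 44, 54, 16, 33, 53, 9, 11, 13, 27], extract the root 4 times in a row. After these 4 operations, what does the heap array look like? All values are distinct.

extract-max #1 returns 58:
  remove root 58; move last element 27 to root → [27, 44, 54, 16, 33, 53, 9, 11, 13]
  27 vs larger child 54 at index 2, swap → [54, 44, 27, 16, 33, 53, 9, 11, 13]
  27 vs larger child 53 at index 5, swap → [54, 44, 53, 16, 33, 27, 9, 11, 13]
extract-max #2 returns 54:
  remove root 54; move last element 13 to root → [13, 44, 53, 16, 33, 27, 9, 11]
  13 vs larger child 53 at index 2, swap → [53, 44, 13, 16, 33, 27, 9, 11]
  13 vs larger child 27 at index 5, swap → [53, 44, 27, 16, 33, 13, 9, 11]
extract-max #3 returns 53:
  remove root 53; move last element 11 to root → [11, 44, 27, 16, 33, 13, 9]
  11 vs larger child 44 at index 1, swap → [44, 11, 27, 16, 33, 13, 9]
  11 vs larger child 33 at index 4, swap → [44, 33, 27, 16, 11, 13, 9]
extract-max #4 returns 44:
  remove root 44; move last element 9 to root → [9, 33, 27, 16, 11, 13]
  9 vs larger child 33 at index 1, swap → [33, 9, 27, 16, 11, 13]
  9 vs larger child 16 at index 3, swap → [33, 16, 27, 9, 11, 13]

[33, 16, 27, 9, 11, 13]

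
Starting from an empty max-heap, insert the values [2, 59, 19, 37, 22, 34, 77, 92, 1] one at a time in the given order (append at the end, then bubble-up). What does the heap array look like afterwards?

Insert 2:
  append 2 at index 0 → [2] (no swap needed)
Insert 59:
  append 59 at index 1 → [2, 59]
  59 > parent 2 at index 0, swap → [59, 2]
Insert 19:
  append 19 at index 2 → [59, 2, 19] (no swap needed)
Insert 37:
  append 37 at index 3 → [59, 2, 19, 37]
  37 > parent 2 at index 1, swap → [59, 37, 19, 2]
Insert 22:
  append 22 at index 4 → [59, 37, 19, 2, 22] (no swap needed)
Insert 34:
  append 34 at index 5 → [59, 37, 19, 2, 22, 34]
  34 > parent 19 at index 2, swap → [59, 37, 34, 2, 22, 19]
Insert 77:
  append 77 at index 6 → [59, 37, 34, 2, 22, 19, 77]
  77 > parent 34 at index 2, swap → [59, 37, 77, 2, 22, 19, 34]
  77 > parent 59 at index 0, swap → [77, 37, 59, 2, 22, 19, 34]
Insert 92:
  append 92 at index 7 → [77, 37, 59, 2, 22, 19, 34, 92]
  92 > parent 2 at index 3, swap → [77, 37, 59, 92, 22, 19, 34, 2]
  92 > parent 37 at index 1, swap → [77, 92, 59, 37, 22, 19, 34, 2]
  92 > parent 77 at index 0, swap → [92, 77, 59, 37, 22, 19, 34, 2]
Insert 1:
  append 1 at index 8 → [92, 77, 59, 37, 22, 19, 34, 2, 1] (no swap needed)

[92, 77, 59, 37, 22, 19, 34, 2, 1]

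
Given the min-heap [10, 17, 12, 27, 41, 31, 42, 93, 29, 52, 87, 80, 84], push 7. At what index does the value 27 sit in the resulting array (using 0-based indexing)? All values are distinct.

3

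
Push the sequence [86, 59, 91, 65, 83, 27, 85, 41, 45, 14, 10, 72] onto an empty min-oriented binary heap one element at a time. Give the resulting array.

[10, 14, 59, 45, 27, 72, 85, 86, 65, 83, 41, 91]

Insert 86:
  append 86 at index 0 → [86] (no swap needed)
Insert 59:
  append 59 at index 1 → [86, 59]
  59 < parent 86 at index 0, swap → [59, 86]
Insert 91:
  append 91 at index 2 → [59, 86, 91] (no swap needed)
Insert 65:
  append 65 at index 3 → [59, 86, 91, 65]
  65 < parent 86 at index 1, swap → [59, 65, 91, 86]
Insert 83:
  append 83 at index 4 → [59, 65, 91, 86, 83] (no swap needed)
Insert 27:
  append 27 at index 5 → [59, 65, 91, 86, 83, 27]
  27 < parent 91 at index 2, swap → [59, 65, 27, 86, 83, 91]
  27 < parent 59 at index 0, swap → [27, 65, 59, 86, 83, 91]
Insert 85:
  append 85 at index 6 → [27, 65, 59, 86, 83, 91, 85] (no swap needed)
Insert 41:
  append 41 at index 7 → [27, 65, 59, 86, 83, 91, 85, 41]
  41 < parent 86 at index 3, swap → [27, 65, 59, 41, 83, 91, 85, 86]
  41 < parent 65 at index 1, swap → [27, 41, 59, 65, 83, 91, 85, 86]
Insert 45:
  append 45 at index 8 → [27, 41, 59, 65, 83, 91, 85, 86, 45]
  45 < parent 65 at index 3, swap → [27, 41, 59, 45, 83, 91, 85, 86, 65]
Insert 14:
  append 14 at index 9 → [27, 41, 59, 45, 83, 91, 85, 86, 65, 14]
  14 < parent 83 at index 4, swap → [27, 41, 59, 45, 14, 91, 85, 86, 65, 83]
  14 < parent 41 at index 1, swap → [27, 14, 59, 45, 41, 91, 85, 86, 65, 83]
  14 < parent 27 at index 0, swap → [14, 27, 59, 45, 41, 91, 85, 86, 65, 83]
Insert 10:
  append 10 at index 10 → [14, 27, 59, 45, 41, 91, 85, 86, 65, 83, 10]
  10 < parent 41 at index 4, swap → [14, 27, 59, 45, 10, 91, 85, 86, 65, 83, 41]
  10 < parent 27 at index 1, swap → [14, 10, 59, 45, 27, 91, 85, 86, 65, 83, 41]
  10 < parent 14 at index 0, swap → [10, 14, 59, 45, 27, 91, 85, 86, 65, 83, 41]
Insert 72:
  append 72 at index 11 → [10, 14, 59, 45, 27, 91, 85, 86, 65, 83, 41, 72]
  72 < parent 91 at index 5, swap → [10, 14, 59, 45, 27, 72, 85, 86, 65, 83, 41, 91]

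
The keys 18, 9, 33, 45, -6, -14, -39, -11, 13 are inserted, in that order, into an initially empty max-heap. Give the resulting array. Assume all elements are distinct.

Insert 18:
  append 18 at index 0 → [18] (no swap needed)
Insert 9:
  append 9 at index 1 → [18, 9] (no swap needed)
Insert 33:
  append 33 at index 2 → [18, 9, 33]
  33 > parent 18 at index 0, swap → [33, 9, 18]
Insert 45:
  append 45 at index 3 → [33, 9, 18, 45]
  45 > parent 9 at index 1, swap → [33, 45, 18, 9]
  45 > parent 33 at index 0, swap → [45, 33, 18, 9]
Insert -6:
  append -6 at index 4 → [45, 33, 18, 9, -6] (no swap needed)
Insert -14:
  append -14 at index 5 → [45, 33, 18, 9, -6, -14] (no swap needed)
Insert -39:
  append -39 at index 6 → [45, 33, 18, 9, -6, -14, -39] (no swap needed)
Insert -11:
  append -11 at index 7 → [45, 33, 18, 9, -6, -14, -39, -11] (no swap needed)
Insert 13:
  append 13 at index 8 → [45, 33, 18, 9, -6, -14, -39, -11, 13]
  13 > parent 9 at index 3, swap → [45, 33, 18, 13, -6, -14, -39, -11, 9]

[45, 33, 18, 13, -6, -14, -39, -11, 9]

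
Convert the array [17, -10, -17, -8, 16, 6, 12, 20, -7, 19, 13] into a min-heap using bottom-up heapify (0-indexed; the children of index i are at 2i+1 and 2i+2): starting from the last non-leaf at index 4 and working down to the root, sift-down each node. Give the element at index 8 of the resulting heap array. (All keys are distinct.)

-7

sift down from index 4:
  16 vs smaller child 13 at index 10, swap → [17, -10, -17, -8, 13, 6, 12, 20, -7, 19, 16]
sift down from index 3: already satisfies heap property
sift down from index 2: already satisfies heap property
sift down from index 1: already satisfies heap property
sift down from index 0:
  17 vs smaller child -17 at index 2, swap → [-17, -10, 17, -8, 13, 6, 12, 20, -7, 19, 16]
  17 vs smaller child 6 at index 5, swap → [-17, -10, 6, -8, 13, 17, 12, 20, -7, 19, 16]
resulting array: [-17, -10, 6, -8, 13, 17, 12, 20, -7, 19, 16]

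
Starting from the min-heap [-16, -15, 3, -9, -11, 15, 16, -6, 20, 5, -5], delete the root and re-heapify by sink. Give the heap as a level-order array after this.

[-15, -11, 3, -9, -5, 15, 16, -6, 20, 5]

remove root -16; move last element -5 to root → [-5, -15, 3, -9, -11, 15, 16, -6, 20, 5]
-5 vs smaller child -15 at index 1, swap → [-15, -5, 3, -9, -11, 15, 16, -6, 20, 5]
-5 vs smaller child -11 at index 4, swap → [-15, -11, 3, -9, -5, 15, 16, -6, 20, 5]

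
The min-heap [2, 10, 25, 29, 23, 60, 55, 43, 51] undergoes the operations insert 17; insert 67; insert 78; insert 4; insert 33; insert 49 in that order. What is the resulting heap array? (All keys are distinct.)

[2, 10, 4, 29, 17, 25, 33, 43, 51, 23, 67, 78, 60, 55, 49]

insert 17:
  append 17 at index 9 → [2, 10, 25, 29, 23, 60, 55, 43, 51, 17]
  17 < parent 23 at index 4, swap → [2, 10, 25, 29, 17, 60, 55, 43, 51, 23]
insert 67:
  append 67 at index 10 → [2, 10, 25, 29, 17, 60, 55, 43, 51, 23, 67] (no swap needed)
insert 78:
  append 78 at index 11 → [2, 10, 25, 29, 17, 60, 55, 43, 51, 23, 67, 78] (no swap needed)
insert 4:
  append 4 at index 12 → [2, 10, 25, 29, 17, 60, 55, 43, 51, 23, 67, 78, 4]
  4 < parent 60 at index 5, swap → [2, 10, 25, 29, 17, 4, 55, 43, 51, 23, 67, 78, 60]
  4 < parent 25 at index 2, swap → [2, 10, 4, 29, 17, 25, 55, 43, 51, 23, 67, 78, 60]
insert 33:
  append 33 at index 13 → [2, 10, 4, 29, 17, 25, 55, 43, 51, 23, 67, 78, 60, 33]
  33 < parent 55 at index 6, swap → [2, 10, 4, 29, 17, 25, 33, 43, 51, 23, 67, 78, 60, 55]
insert 49:
  append 49 at index 14 → [2, 10, 4, 29, 17, 25, 33, 43, 51, 23, 67, 78, 60, 55, 49] (no swap needed)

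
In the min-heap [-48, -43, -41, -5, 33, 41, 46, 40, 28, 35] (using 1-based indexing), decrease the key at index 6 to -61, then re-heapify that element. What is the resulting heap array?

[-61, -43, -48, -5, 33, -41, 46, 40, 28, 35]

set index 6 from 41 to -61 → [-48, -43, -41, -5, 33, -61, 46, 40, 28, 35]
-61 < parent -41 at index 3, swap → [-48, -43, -61, -5, 33, -41, 46, 40, 28, 35]
-61 < parent -48 at index 1, swap → [-61, -43, -48, -5, 33, -41, 46, 40, 28, 35]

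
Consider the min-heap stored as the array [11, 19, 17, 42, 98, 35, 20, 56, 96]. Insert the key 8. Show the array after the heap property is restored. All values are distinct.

[8, 11, 17, 42, 19, 35, 20, 56, 96, 98]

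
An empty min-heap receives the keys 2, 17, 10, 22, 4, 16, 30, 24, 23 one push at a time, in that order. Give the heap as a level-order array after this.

Insert 2:
  append 2 at index 0 → [2] (no swap needed)
Insert 17:
  append 17 at index 1 → [2, 17] (no swap needed)
Insert 10:
  append 10 at index 2 → [2, 17, 10] (no swap needed)
Insert 22:
  append 22 at index 3 → [2, 17, 10, 22] (no swap needed)
Insert 4:
  append 4 at index 4 → [2, 17, 10, 22, 4]
  4 < parent 17 at index 1, swap → [2, 4, 10, 22, 17]
Insert 16:
  append 16 at index 5 → [2, 4, 10, 22, 17, 16] (no swap needed)
Insert 30:
  append 30 at index 6 → [2, 4, 10, 22, 17, 16, 30] (no swap needed)
Insert 24:
  append 24 at index 7 → [2, 4, 10, 22, 17, 16, 30, 24] (no swap needed)
Insert 23:
  append 23 at index 8 → [2, 4, 10, 22, 17, 16, 30, 24, 23] (no swap needed)

[2, 4, 10, 22, 17, 16, 30, 24, 23]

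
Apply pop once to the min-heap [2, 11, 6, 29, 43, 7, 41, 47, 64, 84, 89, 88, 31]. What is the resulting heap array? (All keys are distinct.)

remove root 2; move last element 31 to root → [31, 11, 6, 29, 43, 7, 41, 47, 64, 84, 89, 88]
31 vs smaller child 6 at index 2, swap → [6, 11, 31, 29, 43, 7, 41, 47, 64, 84, 89, 88]
31 vs smaller child 7 at index 5, swap → [6, 11, 7, 29, 43, 31, 41, 47, 64, 84, 89, 88]

[6, 11, 7, 29, 43, 31, 41, 47, 64, 84, 89, 88]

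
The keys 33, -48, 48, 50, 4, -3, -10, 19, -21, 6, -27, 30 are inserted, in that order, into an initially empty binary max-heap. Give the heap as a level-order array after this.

Insert 33:
  append 33 at index 0 → [33] (no swap needed)
Insert -48:
  append -48 at index 1 → [33, -48] (no swap needed)
Insert 48:
  append 48 at index 2 → [33, -48, 48]
  48 > parent 33 at index 0, swap → [48, -48, 33]
Insert 50:
  append 50 at index 3 → [48, -48, 33, 50]
  50 > parent -48 at index 1, swap → [48, 50, 33, -48]
  50 > parent 48 at index 0, swap → [50, 48, 33, -48]
Insert 4:
  append 4 at index 4 → [50, 48, 33, -48, 4] (no swap needed)
Insert -3:
  append -3 at index 5 → [50, 48, 33, -48, 4, -3] (no swap needed)
Insert -10:
  append -10 at index 6 → [50, 48, 33, -48, 4, -3, -10] (no swap needed)
Insert 19:
  append 19 at index 7 → [50, 48, 33, -48, 4, -3, -10, 19]
  19 > parent -48 at index 3, swap → [50, 48, 33, 19, 4, -3, -10, -48]
Insert -21:
  append -21 at index 8 → [50, 48, 33, 19, 4, -3, -10, -48, -21] (no swap needed)
Insert 6:
  append 6 at index 9 → [50, 48, 33, 19, 4, -3, -10, -48, -21, 6]
  6 > parent 4 at index 4, swap → [50, 48, 33, 19, 6, -3, -10, -48, -21, 4]
Insert -27:
  append -27 at index 10 → [50, 48, 33, 19, 6, -3, -10, -48, -21, 4, -27] (no swap needed)
Insert 30:
  append 30 at index 11 → [50, 48, 33, 19, 6, -3, -10, -48, -21, 4, -27, 30]
  30 > parent -3 at index 5, swap → [50, 48, 33, 19, 6, 30, -10, -48, -21, 4, -27, -3]

[50, 48, 33, 19, 6, 30, -10, -48, -21, 4, -27, -3]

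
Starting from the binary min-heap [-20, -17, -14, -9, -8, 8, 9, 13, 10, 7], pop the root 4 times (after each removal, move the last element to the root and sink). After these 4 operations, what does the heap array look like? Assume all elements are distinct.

[-8, 7, 8, 9, 13, 10]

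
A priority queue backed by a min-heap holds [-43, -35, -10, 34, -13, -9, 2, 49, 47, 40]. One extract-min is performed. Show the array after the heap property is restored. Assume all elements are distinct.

remove root -43; move last element 40 to root → [40, -35, -10, 34, -13, -9, 2, 49, 47]
40 vs smaller child -35 at index 1, swap → [-35, 40, -10, 34, -13, -9, 2, 49, 47]
40 vs smaller child -13 at index 4, swap → [-35, -13, -10, 34, 40, -9, 2, 49, 47]

[-35, -13, -10, 34, 40, -9, 2, 49, 47]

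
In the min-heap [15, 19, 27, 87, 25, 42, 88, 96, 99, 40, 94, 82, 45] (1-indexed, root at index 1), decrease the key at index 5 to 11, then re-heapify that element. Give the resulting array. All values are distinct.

set index 5 from 25 to 11 → [15, 19, 27, 87, 11, 42, 88, 96, 99, 40, 94, 82, 45]
11 < parent 19 at index 2, swap → [15, 11, 27, 87, 19, 42, 88, 96, 99, 40, 94, 82, 45]
11 < parent 15 at index 1, swap → [11, 15, 27, 87, 19, 42, 88, 96, 99, 40, 94, 82, 45]

[11, 15, 27, 87, 19, 42, 88, 96, 99, 40, 94, 82, 45]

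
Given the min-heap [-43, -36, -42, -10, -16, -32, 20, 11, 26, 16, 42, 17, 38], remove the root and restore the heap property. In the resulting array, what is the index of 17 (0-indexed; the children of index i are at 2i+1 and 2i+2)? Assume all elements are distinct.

remove root -43; move last element 38 to root → [38, -36, -42, -10, -16, -32, 20, 11, 26, 16, 42, 17]
38 vs smaller child -42 at index 2, swap → [-42, -36, 38, -10, -16, -32, 20, 11, 26, 16, 42, 17]
38 vs smaller child -32 at index 5, swap → [-42, -36, -32, -10, -16, 38, 20, 11, 26, 16, 42, 17]
38 vs only child 17 at index 11, swap → [-42, -36, -32, -10, -16, 17, 20, 11, 26, 16, 42, 38]
resulting array: [-42, -36, -32, -10, -16, 17, 20, 11, 26, 16, 42, 38]

5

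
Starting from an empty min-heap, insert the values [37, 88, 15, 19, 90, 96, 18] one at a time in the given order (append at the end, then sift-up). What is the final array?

[15, 19, 18, 88, 90, 96, 37]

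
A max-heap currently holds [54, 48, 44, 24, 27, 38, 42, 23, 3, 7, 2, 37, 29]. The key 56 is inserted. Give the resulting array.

append 56 at index 13 → [54, 48, 44, 24, 27, 38, 42, 23, 3, 7, 2, 37, 29, 56]
56 > parent 42 at index 6, swap → [54, 48, 44, 24, 27, 38, 56, 23, 3, 7, 2, 37, 29, 42]
56 > parent 44 at index 2, swap → [54, 48, 56, 24, 27, 38, 44, 23, 3, 7, 2, 37, 29, 42]
56 > parent 54 at index 0, swap → [56, 48, 54, 24, 27, 38, 44, 23, 3, 7, 2, 37, 29, 42]

[56, 48, 54, 24, 27, 38, 44, 23, 3, 7, 2, 37, 29, 42]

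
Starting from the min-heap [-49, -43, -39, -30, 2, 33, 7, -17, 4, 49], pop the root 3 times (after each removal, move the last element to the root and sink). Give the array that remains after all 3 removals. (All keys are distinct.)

extract-min #1 returns -49:
  remove root -49; move last element 49 to root → [49, -43, -39, -30, 2, 33, 7, -17, 4]
  49 vs smaller child -43 at index 1, swap → [-43, 49, -39, -30, 2, 33, 7, -17, 4]
  49 vs smaller child -30 at index 3, swap → [-43, -30, -39, 49, 2, 33, 7, -17, 4]
  49 vs smaller child -17 at index 7, swap → [-43, -30, -39, -17, 2, 33, 7, 49, 4]
extract-min #2 returns -43:
  remove root -43; move last element 4 to root → [4, -30, -39, -17, 2, 33, 7, 49]
  4 vs smaller child -39 at index 2, swap → [-39, -30, 4, -17, 2, 33, 7, 49]
extract-min #3 returns -39:
  remove root -39; move last element 49 to root → [49, -30, 4, -17, 2, 33, 7]
  49 vs smaller child -30 at index 1, swap → [-30, 49, 4, -17, 2, 33, 7]
  49 vs smaller child -17 at index 3, swap → [-30, -17, 4, 49, 2, 33, 7]

[-30, -17, 4, 49, 2, 33, 7]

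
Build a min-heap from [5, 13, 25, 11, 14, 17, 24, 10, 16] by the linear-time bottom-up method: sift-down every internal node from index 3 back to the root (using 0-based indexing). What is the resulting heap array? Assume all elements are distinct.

[5, 10, 17, 11, 14, 25, 24, 13, 16]

sift down from index 3:
  11 vs smaller child 10 at index 7, swap → [5, 13, 25, 10, 14, 17, 24, 11, 16]
sift down from index 2:
  25 vs smaller child 17 at index 5, swap → [5, 13, 17, 10, 14, 25, 24, 11, 16]
sift down from index 1:
  13 vs smaller child 10 at index 3, swap → [5, 10, 17, 13, 14, 25, 24, 11, 16]
  13 vs smaller child 11 at index 7, swap → [5, 10, 17, 11, 14, 25, 24, 13, 16]
sift down from index 0: already satisfies heap property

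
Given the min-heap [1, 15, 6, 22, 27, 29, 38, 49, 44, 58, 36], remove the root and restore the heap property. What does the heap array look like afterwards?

remove root 1; move last element 36 to root → [36, 15, 6, 22, 27, 29, 38, 49, 44, 58]
36 vs smaller child 6 at index 2, swap → [6, 15, 36, 22, 27, 29, 38, 49, 44, 58]
36 vs smaller child 29 at index 5, swap → [6, 15, 29, 22, 27, 36, 38, 49, 44, 58]

[6, 15, 29, 22, 27, 36, 38, 49, 44, 58]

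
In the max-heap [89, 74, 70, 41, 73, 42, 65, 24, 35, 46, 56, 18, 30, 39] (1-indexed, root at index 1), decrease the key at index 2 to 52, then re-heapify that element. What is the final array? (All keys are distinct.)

[89, 73, 70, 41, 56, 42, 65, 24, 35, 46, 52, 18, 30, 39]

set index 2 from 74 to 52 → [89, 52, 70, 41, 73, 42, 65, 24, 35, 46, 56, 18, 30, 39]
52 vs larger child 73 at index 5, swap → [89, 73, 70, 41, 52, 42, 65, 24, 35, 46, 56, 18, 30, 39]
52 vs larger child 56 at index 11, swap → [89, 73, 70, 41, 56, 42, 65, 24, 35, 46, 52, 18, 30, 39]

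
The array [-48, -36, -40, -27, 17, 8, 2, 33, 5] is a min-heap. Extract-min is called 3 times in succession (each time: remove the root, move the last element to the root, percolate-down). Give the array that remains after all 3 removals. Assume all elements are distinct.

extract-min #1 returns -48:
  remove root -48; move last element 5 to root → [5, -36, -40, -27, 17, 8, 2, 33]
  5 vs smaller child -40 at index 2, swap → [-40, -36, 5, -27, 17, 8, 2, 33]
  5 vs smaller child 2 at index 6, swap → [-40, -36, 2, -27, 17, 8, 5, 33]
extract-min #2 returns -40:
  remove root -40; move last element 33 to root → [33, -36, 2, -27, 17, 8, 5]
  33 vs smaller child -36 at index 1, swap → [-36, 33, 2, -27, 17, 8, 5]
  33 vs smaller child -27 at index 3, swap → [-36, -27, 2, 33, 17, 8, 5]
extract-min #3 returns -36:
  remove root -36; move last element 5 to root → [5, -27, 2, 33, 17, 8]
  5 vs smaller child -27 at index 1, swap → [-27, 5, 2, 33, 17, 8]

[-27, 5, 2, 33, 17, 8]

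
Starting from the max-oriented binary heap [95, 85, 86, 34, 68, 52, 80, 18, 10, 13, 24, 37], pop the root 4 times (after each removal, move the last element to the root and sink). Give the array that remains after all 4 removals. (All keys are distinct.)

[68, 34, 52, 18, 24, 13, 37, 10]

extract-max #1 returns 95:
  remove root 95; move last element 37 to root → [37, 85, 86, 34, 68, 52, 80, 18, 10, 13, 24]
  37 vs larger child 86 at index 2, swap → [86, 85, 37, 34, 68, 52, 80, 18, 10, 13, 24]
  37 vs larger child 80 at index 6, swap → [86, 85, 80, 34, 68, 52, 37, 18, 10, 13, 24]
extract-max #2 returns 86:
  remove root 86; move last element 24 to root → [24, 85, 80, 34, 68, 52, 37, 18, 10, 13]
  24 vs larger child 85 at index 1, swap → [85, 24, 80, 34, 68, 52, 37, 18, 10, 13]
  24 vs larger child 68 at index 4, swap → [85, 68, 80, 34, 24, 52, 37, 18, 10, 13]
extract-max #3 returns 85:
  remove root 85; move last element 13 to root → [13, 68, 80, 34, 24, 52, 37, 18, 10]
  13 vs larger child 80 at index 2, swap → [80, 68, 13, 34, 24, 52, 37, 18, 10]
  13 vs larger child 52 at index 5, swap → [80, 68, 52, 34, 24, 13, 37, 18, 10]
extract-max #4 returns 80:
  remove root 80; move last element 10 to root → [10, 68, 52, 34, 24, 13, 37, 18]
  10 vs larger child 68 at index 1, swap → [68, 10, 52, 34, 24, 13, 37, 18]
  10 vs larger child 34 at index 3, swap → [68, 34, 52, 10, 24, 13, 37, 18]
  10 vs only child 18 at index 7, swap → [68, 34, 52, 18, 24, 13, 37, 10]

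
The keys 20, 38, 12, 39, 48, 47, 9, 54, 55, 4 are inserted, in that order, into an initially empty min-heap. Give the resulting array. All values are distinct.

[4, 9, 12, 39, 38, 47, 20, 54, 55, 48]

Insert 20:
  append 20 at index 0 → [20] (no swap needed)
Insert 38:
  append 38 at index 1 → [20, 38] (no swap needed)
Insert 12:
  append 12 at index 2 → [20, 38, 12]
  12 < parent 20 at index 0, swap → [12, 38, 20]
Insert 39:
  append 39 at index 3 → [12, 38, 20, 39] (no swap needed)
Insert 48:
  append 48 at index 4 → [12, 38, 20, 39, 48] (no swap needed)
Insert 47:
  append 47 at index 5 → [12, 38, 20, 39, 48, 47] (no swap needed)
Insert 9:
  append 9 at index 6 → [12, 38, 20, 39, 48, 47, 9]
  9 < parent 20 at index 2, swap → [12, 38, 9, 39, 48, 47, 20]
  9 < parent 12 at index 0, swap → [9, 38, 12, 39, 48, 47, 20]
Insert 54:
  append 54 at index 7 → [9, 38, 12, 39, 48, 47, 20, 54] (no swap needed)
Insert 55:
  append 55 at index 8 → [9, 38, 12, 39, 48, 47, 20, 54, 55] (no swap needed)
Insert 4:
  append 4 at index 9 → [9, 38, 12, 39, 48, 47, 20, 54, 55, 4]
  4 < parent 48 at index 4, swap → [9, 38, 12, 39, 4, 47, 20, 54, 55, 48]
  4 < parent 38 at index 1, swap → [9, 4, 12, 39, 38, 47, 20, 54, 55, 48]
  4 < parent 9 at index 0, swap → [4, 9, 12, 39, 38, 47, 20, 54, 55, 48]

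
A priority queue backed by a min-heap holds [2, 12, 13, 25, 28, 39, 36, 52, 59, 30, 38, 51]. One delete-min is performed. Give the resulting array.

[12, 25, 13, 51, 28, 39, 36, 52, 59, 30, 38]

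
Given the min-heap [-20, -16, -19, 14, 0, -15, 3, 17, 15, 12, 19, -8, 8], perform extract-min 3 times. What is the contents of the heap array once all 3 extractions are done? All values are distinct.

extract-min #1 returns -20:
  remove root -20; move last element 8 to root → [8, -16, -19, 14, 0, -15, 3, 17, 15, 12, 19, -8]
  8 vs smaller child -19 at index 2, swap → [-19, -16, 8, 14, 0, -15, 3, 17, 15, 12, 19, -8]
  8 vs smaller child -15 at index 5, swap → [-19, -16, -15, 14, 0, 8, 3, 17, 15, 12, 19, -8]
  8 vs only child -8 at index 11, swap → [-19, -16, -15, 14, 0, -8, 3, 17, 15, 12, 19, 8]
extract-min #2 returns -19:
  remove root -19; move last element 8 to root → [8, -16, -15, 14, 0, -8, 3, 17, 15, 12, 19]
  8 vs smaller child -16 at index 1, swap → [-16, 8, -15, 14, 0, -8, 3, 17, 15, 12, 19]
  8 vs smaller child 0 at index 4, swap → [-16, 0, -15, 14, 8, -8, 3, 17, 15, 12, 19]
extract-min #3 returns -16:
  remove root -16; move last element 19 to root → [19, 0, -15, 14, 8, -8, 3, 17, 15, 12]
  19 vs smaller child -15 at index 2, swap → [-15, 0, 19, 14, 8, -8, 3, 17, 15, 12]
  19 vs smaller child -8 at index 5, swap → [-15, 0, -8, 14, 8, 19, 3, 17, 15, 12]

[-15, 0, -8, 14, 8, 19, 3, 17, 15, 12]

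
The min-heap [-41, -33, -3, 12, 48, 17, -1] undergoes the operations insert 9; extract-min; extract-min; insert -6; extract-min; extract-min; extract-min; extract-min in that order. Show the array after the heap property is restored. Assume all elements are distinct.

[12, 48, 17]

insert 9:
  append 9 at index 7 → [-41, -33, -3, 12, 48, 17, -1, 9]
  9 < parent 12 at index 3, swap → [-41, -33, -3, 9, 48, 17, -1, 12]
extract-min → returns -41:
  remove root -41; move last element 12 to root → [12, -33, -3, 9, 48, 17, -1]
  12 vs smaller child -33 at index 1, swap → [-33, 12, -3, 9, 48, 17, -1]
  12 vs smaller child 9 at index 3, swap → [-33, 9, -3, 12, 48, 17, -1]
extract-min → returns -33:
  remove root -33; move last element -1 to root → [-1, 9, -3, 12, 48, 17]
  -1 vs smaller child -3 at index 2, swap → [-3, 9, -1, 12, 48, 17]
insert -6:
  append -6 at index 6 → [-3, 9, -1, 12, 48, 17, -6]
  -6 < parent -1 at index 2, swap → [-3, 9, -6, 12, 48, 17, -1]
  -6 < parent -3 at index 0, swap → [-6, 9, -3, 12, 48, 17, -1]
extract-min → returns -6:
  remove root -6; move last element -1 to root → [-1, 9, -3, 12, 48, 17]
  -1 vs smaller child -3 at index 2, swap → [-3, 9, -1, 12, 48, 17]
extract-min → returns -3:
  remove root -3; move last element 17 to root → [17, 9, -1, 12, 48]
  17 vs smaller child -1 at index 2, swap → [-1, 9, 17, 12, 48]
extract-min → returns -1:
  remove root -1; move last element 48 to root → [48, 9, 17, 12]
  48 vs smaller child 9 at index 1, swap → [9, 48, 17, 12]
  48 vs only child 12 at index 3, swap → [9, 12, 17, 48]
extract-min → returns 9:
  remove root 9; move last element 48 to root → [48, 12, 17]
  48 vs smaller child 12 at index 1, swap → [12, 48, 17]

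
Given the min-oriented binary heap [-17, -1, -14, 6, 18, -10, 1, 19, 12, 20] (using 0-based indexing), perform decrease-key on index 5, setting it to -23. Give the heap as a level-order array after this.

set index 5 from -10 to -23 → [-17, -1, -14, 6, 18, -23, 1, 19, 12, 20]
-23 < parent -14 at index 2, swap → [-17, -1, -23, 6, 18, -14, 1, 19, 12, 20]
-23 < parent -17 at index 0, swap → [-23, -1, -17, 6, 18, -14, 1, 19, 12, 20]

[-23, -1, -17, 6, 18, -14, 1, 19, 12, 20]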